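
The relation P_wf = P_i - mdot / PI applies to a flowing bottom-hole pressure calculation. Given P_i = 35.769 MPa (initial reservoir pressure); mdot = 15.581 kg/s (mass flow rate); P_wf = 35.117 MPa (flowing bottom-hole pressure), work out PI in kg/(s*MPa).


PI = mdot / (P_i - P_wf)
PI = 15.581 / (35.769 - 35.117)
PI = 23.897 kg/(s*MPa)


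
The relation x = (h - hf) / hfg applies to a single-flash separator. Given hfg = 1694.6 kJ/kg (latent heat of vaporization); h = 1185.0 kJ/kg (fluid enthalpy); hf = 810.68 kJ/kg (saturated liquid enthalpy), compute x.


x = (h - hf) / hfg
x = (1185.0 - 810.68) / 1694.6
x = 0.22089


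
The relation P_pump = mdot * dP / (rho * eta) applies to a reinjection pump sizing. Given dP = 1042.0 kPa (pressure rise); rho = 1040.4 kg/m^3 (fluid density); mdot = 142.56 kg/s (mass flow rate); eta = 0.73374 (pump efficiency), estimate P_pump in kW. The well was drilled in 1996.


P_pump = mdot * dP / (rho * eta)
P_pump = 142.56 * 1042.0 / (1040.4 * 0.73374)
P_pump = 194.59 kW


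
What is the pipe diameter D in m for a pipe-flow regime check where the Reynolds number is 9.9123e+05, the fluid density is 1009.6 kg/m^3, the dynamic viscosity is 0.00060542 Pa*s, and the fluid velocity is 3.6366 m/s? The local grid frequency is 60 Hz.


D = Re * mu / (rho * vel)
D = 9.9123e+05 * 0.00060542 / (1009.6 * 3.6366)
D = 0.16345 m


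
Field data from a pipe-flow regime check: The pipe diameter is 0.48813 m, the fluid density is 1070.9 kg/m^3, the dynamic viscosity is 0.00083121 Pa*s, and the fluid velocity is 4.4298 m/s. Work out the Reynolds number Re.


Re = rho * vel * D / mu
Re = 1070.9 * 4.4298 * 0.48813 / 0.00083121
Re = 2.7859e+06


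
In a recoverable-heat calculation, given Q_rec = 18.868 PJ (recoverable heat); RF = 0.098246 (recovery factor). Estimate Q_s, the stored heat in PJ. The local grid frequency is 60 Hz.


Q_s = Q_rec / RF
Q_s = 18.868 / 0.098246
Q_s = 192.05 PJ


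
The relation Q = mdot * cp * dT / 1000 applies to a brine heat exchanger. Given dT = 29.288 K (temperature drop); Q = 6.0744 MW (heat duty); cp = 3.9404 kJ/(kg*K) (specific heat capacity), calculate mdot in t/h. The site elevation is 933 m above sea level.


mdot = Q * 1000 / (cp * dT)
mdot = 6.0744 * 1000 / (3.9404 * 29.288)
mdot = 52.63485 kg/s
Convert: 52.63485 kg/s * 3.6 = 189.49 t/h
mdot = 189.49 t/h


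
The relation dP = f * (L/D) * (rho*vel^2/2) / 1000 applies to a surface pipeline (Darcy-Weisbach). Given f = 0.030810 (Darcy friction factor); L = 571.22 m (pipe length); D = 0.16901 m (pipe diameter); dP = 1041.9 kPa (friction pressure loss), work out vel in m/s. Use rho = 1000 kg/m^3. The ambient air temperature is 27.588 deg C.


vel = sqrt(dP*1000*2*D / (f*L*rho))
vel = sqrt(1041.9*1000*2*0.16901 / (0.030810*571.22*1000))
vel = 4.4734 m/s


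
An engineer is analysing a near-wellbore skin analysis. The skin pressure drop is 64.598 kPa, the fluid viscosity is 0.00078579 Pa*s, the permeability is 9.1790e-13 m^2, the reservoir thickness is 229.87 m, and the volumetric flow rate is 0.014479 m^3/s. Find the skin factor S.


S = dP_s * 1000 * 2*pi*k*hr / (q*mu)
S = 64.598 * 1000 * 2*pi*9.1790e-13*229.87 / (0.014479*0.00078579)
S = 7.5272


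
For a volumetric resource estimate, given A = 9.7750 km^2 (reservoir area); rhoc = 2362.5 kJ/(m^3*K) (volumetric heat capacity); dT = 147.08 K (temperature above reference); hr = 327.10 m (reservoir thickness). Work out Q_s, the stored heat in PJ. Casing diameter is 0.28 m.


Step 1: Vr = A*1e6*hr = 9.775*1e6*327.1 = 3.197402e+09 m^3
Step 2: Q_s = Vr*rhoc*dT/1e12 = 3.197402e+09*2362.5*147.08/1e12 = 1111.0 PJ
Q_s = 1111.0 PJ


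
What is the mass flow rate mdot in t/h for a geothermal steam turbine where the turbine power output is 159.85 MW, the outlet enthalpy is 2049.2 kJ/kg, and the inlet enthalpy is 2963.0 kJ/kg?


mdot = P * 1000 / (h_in - h_out)
mdot = 159.85 * 1000 / (2963.0 - 2049.2)
mdot = 174.9289 kg/s
Convert: 174.9289 kg/s * 3.6 = 629.74 t/h
mdot = 629.74 t/h


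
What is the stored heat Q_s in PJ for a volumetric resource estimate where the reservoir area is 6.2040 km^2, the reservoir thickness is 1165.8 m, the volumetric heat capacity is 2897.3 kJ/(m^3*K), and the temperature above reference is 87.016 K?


Step 1: Vr = A*1e6*hr = 6.204*1e6*1165.8 = 7.232623e+09 m^3
Step 2: Q_s = Vr*rhoc*dT/1e12 = 7.232623e+09*2897.3*87.016/1e12 = 1823.4 PJ
Q_s = 1823.4 PJ


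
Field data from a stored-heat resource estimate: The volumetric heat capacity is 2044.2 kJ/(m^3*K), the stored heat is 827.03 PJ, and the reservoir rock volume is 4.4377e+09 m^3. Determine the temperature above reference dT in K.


dT = Q_s * 1e12 / (Vr * rhoc)
dT = 827.03 * 1e12 / (4.4377e+09 * 2044.2)
dT = 91.167 K


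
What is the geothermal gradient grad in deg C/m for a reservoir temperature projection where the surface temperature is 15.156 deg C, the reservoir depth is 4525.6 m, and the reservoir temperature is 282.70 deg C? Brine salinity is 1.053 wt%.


grad = (T_res - T_surf) / d * 1000
grad = (282.70 - 15.156) / 4525.6 * 1000
grad = 59.11791 deg C/km
Convert: 59.11791 deg C/km * 0.001 = 0.059118 deg C/m
grad = 0.059118 deg C/m


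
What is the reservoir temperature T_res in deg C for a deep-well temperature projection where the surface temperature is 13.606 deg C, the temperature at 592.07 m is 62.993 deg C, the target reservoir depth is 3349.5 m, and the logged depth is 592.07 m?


Step 1: grad = (T_d1 - T_surf)/d1 * 1000 = (62.993 - 13.606)/592.07 * 1000 = 83.41412 deg C/km
Step 2: T_res = T_surf + grad*d2/1000 = 13.606 + 83.41412*3349.5/1000 = 293.00 deg C
T_res = 293.00 deg C


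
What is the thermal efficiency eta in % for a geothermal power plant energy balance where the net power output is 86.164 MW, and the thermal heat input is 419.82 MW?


eta = W_net / Q_in * 100
eta = 86.164 / 419.82 * 100
eta = 20.524 %


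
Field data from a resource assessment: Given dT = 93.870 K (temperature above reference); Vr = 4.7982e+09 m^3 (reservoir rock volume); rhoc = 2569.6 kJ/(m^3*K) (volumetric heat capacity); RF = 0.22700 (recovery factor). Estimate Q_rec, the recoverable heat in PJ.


Step 1: Q_s = Vr*rhoc*dT/1e12 = 4.7982e+09*2569.6*93.87/1e12 = 1157.366 PJ
Step 2: Q_rec = Q_s * RF = 1157.366 * 0.227 = 262.72 PJ
Q_rec = 262.72 PJ


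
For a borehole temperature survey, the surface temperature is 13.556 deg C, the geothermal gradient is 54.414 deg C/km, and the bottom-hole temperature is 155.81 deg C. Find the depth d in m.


d = (T_d - T_surf) / grad * 1000
d = (155.81 - 13.556) / 54.414 * 1000
d = 2614.3 m


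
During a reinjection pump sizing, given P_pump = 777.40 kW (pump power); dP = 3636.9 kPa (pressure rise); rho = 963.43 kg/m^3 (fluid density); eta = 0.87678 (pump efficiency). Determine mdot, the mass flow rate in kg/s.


mdot = P_pump * rho * eta / dP
mdot = 777.40 * 963.43 * 0.87678 / 3636.9
mdot = 180.56 kg/s


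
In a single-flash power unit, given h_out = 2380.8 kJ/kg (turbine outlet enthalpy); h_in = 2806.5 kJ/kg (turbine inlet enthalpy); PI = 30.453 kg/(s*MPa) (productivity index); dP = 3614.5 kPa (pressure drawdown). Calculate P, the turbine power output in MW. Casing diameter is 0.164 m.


Step 1: mdot = PI * dP / 1000 = 30.453 * 3614.5 / 1000 = 110.0724 kg/s
Step 2: P = mdot*(h_in - h_out)/1000 = 110.0724*(2806.5 - 2380.8)/1000 = 46.858 MW
P = 46.858 MW


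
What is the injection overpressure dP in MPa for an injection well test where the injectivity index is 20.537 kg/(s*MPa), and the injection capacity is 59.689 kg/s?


dP = mdot * 1000 / II
dP = 59.689 * 1000 / 20.537
dP = 2906.413 kPa
Convert: 2906.413 kPa * 0.001 = 2.9064 MPa
dP = 2.9064 MPa


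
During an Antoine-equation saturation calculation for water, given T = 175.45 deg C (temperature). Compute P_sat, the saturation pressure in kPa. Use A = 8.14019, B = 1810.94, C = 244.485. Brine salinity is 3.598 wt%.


P_sat = 10^(A - B/(C + T)) / 760 * 0.101325
P_sat = 10^(8.14019 - 1810.94/(244.485 + 175.45)) / 760 * 0.101325
P_sat = 0.8967342 MPa
Convert: 0.8967342 MPa * 1000.0 = 896.73 kPa
P_sat = 896.73 kPa


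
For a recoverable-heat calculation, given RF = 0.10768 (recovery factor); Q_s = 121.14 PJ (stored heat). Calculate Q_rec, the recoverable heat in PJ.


Q_rec = Q_s * RF
Q_rec = 121.14 * 0.10768
Q_rec = 13.044 PJ


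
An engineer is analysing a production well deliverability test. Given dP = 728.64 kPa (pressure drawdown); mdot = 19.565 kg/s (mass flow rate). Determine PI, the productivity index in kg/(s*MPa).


PI = mdot * 1000 / dP
PI = 19.565 * 1000 / 728.64
PI = 26.851 kg/(s*MPa)


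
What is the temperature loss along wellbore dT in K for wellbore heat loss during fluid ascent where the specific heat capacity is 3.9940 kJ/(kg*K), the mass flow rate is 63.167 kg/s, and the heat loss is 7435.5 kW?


dT = Q_loss / (mdot * cp)
dT = 7435.5 / (63.167 * 3.9940)
dT = 29.472 K


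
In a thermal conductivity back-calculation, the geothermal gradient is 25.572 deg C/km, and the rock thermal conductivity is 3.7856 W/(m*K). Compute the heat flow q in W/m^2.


q = k * grad / 1000
q = 3.7856 * 25.572 / 1000
q = 0.096805 W/m^2


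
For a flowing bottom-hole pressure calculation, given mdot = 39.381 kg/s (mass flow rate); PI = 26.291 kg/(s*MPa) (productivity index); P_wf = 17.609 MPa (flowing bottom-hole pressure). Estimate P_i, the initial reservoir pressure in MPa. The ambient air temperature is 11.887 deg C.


P_i = P_wf + mdot / PI
P_i = 17.609 + 39.381 / 26.291
P_i = 19.107 MPa


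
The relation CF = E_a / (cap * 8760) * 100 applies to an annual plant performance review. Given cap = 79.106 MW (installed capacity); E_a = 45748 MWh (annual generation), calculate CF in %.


CF = E_a / (cap * 8760) * 100
CF = 45748 / (79.106 * 8760) * 100
CF = 6.6017 %


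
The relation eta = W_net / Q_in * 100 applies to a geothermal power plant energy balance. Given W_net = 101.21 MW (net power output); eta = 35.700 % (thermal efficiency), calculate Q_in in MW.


Q_in = W_net / (eta / 100)
Q_in = 101.21 / (35.700 / 100)
Q_in = 283.50 MW


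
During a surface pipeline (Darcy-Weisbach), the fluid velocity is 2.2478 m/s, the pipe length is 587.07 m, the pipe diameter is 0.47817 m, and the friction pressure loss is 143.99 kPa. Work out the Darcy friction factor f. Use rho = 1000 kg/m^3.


f = dP*1000 / ((L/D)*(rho*vel^2/2))
f = 143.99*1000 / ((587.07/0.47817)*(1000*2.2478^2/2))
f = 0.046424


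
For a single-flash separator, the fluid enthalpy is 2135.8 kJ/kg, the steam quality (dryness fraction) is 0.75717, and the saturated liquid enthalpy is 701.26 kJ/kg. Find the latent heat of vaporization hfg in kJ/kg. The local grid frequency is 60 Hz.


hfg = (h - hf) / x
hfg = (2135.8 - 701.26) / 0.75717
hfg = 1894.6 kJ/kg


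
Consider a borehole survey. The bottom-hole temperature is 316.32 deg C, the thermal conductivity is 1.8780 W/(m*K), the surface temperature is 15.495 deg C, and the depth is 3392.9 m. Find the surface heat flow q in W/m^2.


Step 1: grad = (T_d - T_surf)/d * 1000 = (316.32 - 15.495)/3392.9 * 1000 = 88.66309 deg C/km
Step 2: q = k * grad / 1000 = 1.878 * 88.66309 / 1000 = 0.16651 W/m^2
q = 0.16651 W/m^2


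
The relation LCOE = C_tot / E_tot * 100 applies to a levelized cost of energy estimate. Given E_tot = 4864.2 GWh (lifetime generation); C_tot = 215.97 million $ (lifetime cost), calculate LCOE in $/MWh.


LCOE = C_tot / E_tot * 100
LCOE = 215.97 / 4864.2 * 100
LCOE = 4.439990 cents/kWh
Convert: 4.439990 cents/kWh * 10.0 = 44.400 $/MWh
LCOE = 44.400 $/MWh


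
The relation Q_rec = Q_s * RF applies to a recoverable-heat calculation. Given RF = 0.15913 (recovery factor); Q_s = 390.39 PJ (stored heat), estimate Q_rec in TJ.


Q_rec = Q_s * RF
Q_rec = 390.39 * 0.15913
Q_rec = 62.12276 PJ
Convert: 62.12276 PJ * 1000.0 = 62123 TJ
Q_rec = 62123 TJ


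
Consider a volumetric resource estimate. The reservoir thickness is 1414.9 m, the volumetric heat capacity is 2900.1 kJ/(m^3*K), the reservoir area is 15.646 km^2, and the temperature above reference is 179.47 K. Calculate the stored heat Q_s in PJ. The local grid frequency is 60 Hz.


Step 1: Vr = A*1e6*hr = 15.646*1e6*1414.9 = 2.213753e+10 m^3
Step 2: Q_s = Vr*rhoc*dT/1e12 = 2.213753e+10*2900.1*179.47/1e12 = 11522 PJ
Q_s = 11522 PJ


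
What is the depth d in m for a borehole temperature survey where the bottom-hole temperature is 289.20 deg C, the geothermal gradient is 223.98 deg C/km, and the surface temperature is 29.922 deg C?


d = (T_d - T_surf) / grad * 1000
d = (289.20 - 29.922) / 223.98 * 1000
d = 1157.6 m


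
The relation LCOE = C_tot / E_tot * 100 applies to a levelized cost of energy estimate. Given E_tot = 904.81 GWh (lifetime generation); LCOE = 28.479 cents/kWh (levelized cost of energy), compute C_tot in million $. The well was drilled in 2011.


C_tot = LCOE / 100 * E_tot
C_tot = 28.479 / 100 * 904.81
C_tot = 257.68 million $


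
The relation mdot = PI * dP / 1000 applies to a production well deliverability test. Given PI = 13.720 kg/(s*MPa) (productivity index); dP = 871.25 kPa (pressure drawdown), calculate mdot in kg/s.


mdot = PI * dP / 1000
mdot = 13.720 * 871.25 / 1000
mdot = 11.954 kg/s


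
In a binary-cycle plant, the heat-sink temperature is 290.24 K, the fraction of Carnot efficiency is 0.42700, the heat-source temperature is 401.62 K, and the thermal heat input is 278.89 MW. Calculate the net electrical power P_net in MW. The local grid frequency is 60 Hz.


Step 1: eta = (1 - Tc/Th)*f = (1 - 290.24/401.62)*0.427 = 0.1184186
Step 2: P_net = eta * Q_in = 0.1184186 * 278.89 = 33.026 MW
P_net = 33.026 MW


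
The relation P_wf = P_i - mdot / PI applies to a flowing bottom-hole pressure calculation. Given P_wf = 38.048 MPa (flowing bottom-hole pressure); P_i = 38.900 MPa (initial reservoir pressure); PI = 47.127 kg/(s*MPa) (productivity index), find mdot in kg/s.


mdot = (P_i - P_wf) * PI
mdot = (38.900 - 38.048) * 47.127
mdot = 40.152 kg/s


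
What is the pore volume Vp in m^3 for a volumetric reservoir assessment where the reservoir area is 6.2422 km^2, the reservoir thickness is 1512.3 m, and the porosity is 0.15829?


Vp = A * 1e6 * hr * phi
Vp = 6.2422 * 1e6 * 1512.3 * 0.15829
Vp = 1.4943e+09 m^3


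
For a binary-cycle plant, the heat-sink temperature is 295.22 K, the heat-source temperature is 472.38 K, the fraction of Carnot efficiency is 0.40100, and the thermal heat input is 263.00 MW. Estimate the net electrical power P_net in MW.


Step 1: eta = (1 - Tc/Th)*f = (1 - 295.22/472.38)*0.401 = 0.1503899
Step 2: P_net = eta * Q_in = 0.1503899 * 263.0 = 39.553 MW
P_net = 39.553 MW


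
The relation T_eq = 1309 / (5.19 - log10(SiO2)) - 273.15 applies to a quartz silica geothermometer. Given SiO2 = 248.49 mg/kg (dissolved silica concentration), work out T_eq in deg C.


T_eq = 1309 / (5.19 - log10(SiO2)) - 273.15
T_eq = 1309 / (5.19 - log10(248.49)) - 273.15
T_eq = 195.24 deg C


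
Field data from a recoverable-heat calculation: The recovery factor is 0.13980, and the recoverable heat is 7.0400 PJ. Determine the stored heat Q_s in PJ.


Q_s = Q_rec / RF
Q_s = 7.0400 / 0.13980
Q_s = 50.358 PJ


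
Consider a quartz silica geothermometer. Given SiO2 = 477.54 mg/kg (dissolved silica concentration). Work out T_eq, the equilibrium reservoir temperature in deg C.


T_eq = 1309 / (5.19 - log10(SiO2)) - 273.15
T_eq = 1309 / (5.19 - log10(477.54)) - 273.15
T_eq = 248.16 deg C


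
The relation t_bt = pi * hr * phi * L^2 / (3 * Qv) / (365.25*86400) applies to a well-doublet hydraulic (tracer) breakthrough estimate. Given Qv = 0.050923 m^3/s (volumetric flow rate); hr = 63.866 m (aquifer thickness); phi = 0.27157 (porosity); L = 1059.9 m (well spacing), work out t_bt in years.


t_bt = pi * hr * phi * L^2 / (3 * Qv) / (365.25*86400)
t_bt = pi * 63.866 * 0.27157 * 1059.9^2 / (3 * 0.050923) / (365.25*86400)
t_bt = 12.697 years


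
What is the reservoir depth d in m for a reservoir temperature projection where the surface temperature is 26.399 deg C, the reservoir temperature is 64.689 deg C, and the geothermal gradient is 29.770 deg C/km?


d = (T_res - T_surf) / grad * 1000
d = (64.689 - 26.399) / 29.770 * 1000
d = 1286.2 m


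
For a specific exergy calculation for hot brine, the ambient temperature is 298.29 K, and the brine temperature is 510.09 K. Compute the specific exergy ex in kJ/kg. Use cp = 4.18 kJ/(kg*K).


ex = cp * ((T_b - T_0) - T_0 * ln(T_b/T_0))
ex = 4.18 * ((510.09 - 298.29) - 298.29 * ln(510.09/298.29))
ex = 216.36 kJ/kg


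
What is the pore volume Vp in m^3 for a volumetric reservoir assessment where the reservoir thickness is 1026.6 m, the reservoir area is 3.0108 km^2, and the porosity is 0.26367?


Vp = A * 1e6 * hr * phi
Vp = 3.0108 * 1e6 * 1026.6 * 0.26367
Vp = 8.1497e+08 m^3


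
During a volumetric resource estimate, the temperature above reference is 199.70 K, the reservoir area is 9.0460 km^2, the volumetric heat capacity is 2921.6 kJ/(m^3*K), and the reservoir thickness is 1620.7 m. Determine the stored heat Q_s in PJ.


Step 1: Vr = A*1e6*hr = 9.046*1e6*1620.7 = 1.466085e+10 m^3
Step 2: Q_s = Vr*rhoc*dT/1e12 = 1.466085e+10*2921.6*199.7/1e12 = 8553.8 PJ
Q_s = 8553.8 PJ


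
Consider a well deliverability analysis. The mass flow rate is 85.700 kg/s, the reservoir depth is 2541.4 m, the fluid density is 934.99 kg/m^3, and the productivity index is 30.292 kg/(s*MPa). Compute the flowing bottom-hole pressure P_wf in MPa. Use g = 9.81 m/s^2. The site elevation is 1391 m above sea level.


Step 1: P_i = rho*g*h/1e6 = 934.99*9.81*2541.4/1e6 = 23.31036 MPa
Step 2: P_wf = P_i - mdot/PI = 23.31036 - 85.7/30.292 = 20.481 MPa
P_wf = 20.481 MPa


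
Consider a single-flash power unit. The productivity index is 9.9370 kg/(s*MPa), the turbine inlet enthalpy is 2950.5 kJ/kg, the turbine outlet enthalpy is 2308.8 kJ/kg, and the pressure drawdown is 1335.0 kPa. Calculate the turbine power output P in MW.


Step 1: mdot = PI * dP / 1000 = 9.937 * 1335.0 / 1000 = 13.26589 kg/s
Step 2: P = mdot*(h_in - h_out)/1000 = 13.26589*(2950.5 - 2308.8)/1000 = 8.5127 MW
P = 8.5127 MW


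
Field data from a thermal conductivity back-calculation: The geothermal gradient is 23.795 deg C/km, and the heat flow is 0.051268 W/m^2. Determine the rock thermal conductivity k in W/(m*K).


k = q / (grad / 1000)
k = 0.051268 / (23.795 / 1000)
k = 2.1546 W/(m*K)


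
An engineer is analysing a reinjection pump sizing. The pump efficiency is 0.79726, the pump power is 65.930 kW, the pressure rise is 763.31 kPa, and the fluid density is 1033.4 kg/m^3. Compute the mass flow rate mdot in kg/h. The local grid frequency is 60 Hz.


mdot = P_pump * rho * eta / dP
mdot = 65.930 * 1033.4 * 0.79726 / 763.31
mdot = 71.16240 kg/s
Convert: 71.16240 kg/s * 3600.0 = 2.5618e+05 kg/h
mdot = 2.5618e+05 kg/h


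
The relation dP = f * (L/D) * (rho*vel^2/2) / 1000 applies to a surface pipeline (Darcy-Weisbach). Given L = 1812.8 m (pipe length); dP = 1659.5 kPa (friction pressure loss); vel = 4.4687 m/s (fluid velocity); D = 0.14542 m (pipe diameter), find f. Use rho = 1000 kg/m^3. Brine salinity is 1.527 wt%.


f = dP*1000 / ((L/D)*(rho*vel^2/2))
f = 1659.5*1000 / ((1812.8/0.14542)*(1000*4.4687^2/2))
f = 0.013333


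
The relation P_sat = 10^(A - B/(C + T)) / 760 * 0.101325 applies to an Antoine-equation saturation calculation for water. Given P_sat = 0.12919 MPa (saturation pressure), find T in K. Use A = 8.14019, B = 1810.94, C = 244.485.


T = B / (A - log10(P_sat * 760 / 0.101325)) - C
T = 1810.94 / (8.14019 - log10(0.12919 * 760 / 0.101325)) - 244.485
T = 106.8902 deg C
Convert to K: 106.8902 + 273.15 = 380.04 K
T = 380.04 K


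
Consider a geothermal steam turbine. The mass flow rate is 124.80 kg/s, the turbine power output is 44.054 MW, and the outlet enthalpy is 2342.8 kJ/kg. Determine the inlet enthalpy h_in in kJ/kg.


h_in = h_out + P * 1000 / mdot
h_in = 2342.8 + 44.054 * 1000 / 124.80
h_in = 2695.8 kJ/kg


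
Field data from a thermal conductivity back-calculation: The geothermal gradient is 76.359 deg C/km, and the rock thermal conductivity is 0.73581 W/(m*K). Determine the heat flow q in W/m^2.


q = k * grad / 1000
q = 0.73581 * 76.359 / 1000
q = 0.056186 W/m^2


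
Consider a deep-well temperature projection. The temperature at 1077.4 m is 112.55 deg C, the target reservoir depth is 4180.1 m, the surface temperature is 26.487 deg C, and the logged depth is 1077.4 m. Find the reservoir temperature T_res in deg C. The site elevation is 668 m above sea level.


Step 1: grad = (T_d1 - T_surf)/d1 * 1000 = (112.55 - 26.487)/1077.4 * 1000 = 79.88027 deg C/km
Step 2: T_res = T_surf + grad*d2/1000 = 26.487 + 79.88027*4180.1/1000 = 360.39 deg C
T_res = 360.39 deg C


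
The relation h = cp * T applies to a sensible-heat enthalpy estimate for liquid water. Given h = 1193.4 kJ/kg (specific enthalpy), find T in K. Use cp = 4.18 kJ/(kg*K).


T = h / cp
T = 1193.4 / 4.18
T = 285.5024 deg C
Convert to K: 285.5024 + 273.15 = 558.65 K
T = 558.65 K


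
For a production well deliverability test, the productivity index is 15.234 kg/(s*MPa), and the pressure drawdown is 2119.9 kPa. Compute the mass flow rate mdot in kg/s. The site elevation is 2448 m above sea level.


mdot = PI * dP / 1000
mdot = 15.234 * 2119.9 / 1000
mdot = 32.295 kg/s


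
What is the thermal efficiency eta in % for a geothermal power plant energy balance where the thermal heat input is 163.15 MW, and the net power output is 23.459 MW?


eta = W_net / Q_in * 100
eta = 23.459 / 163.15 * 100
eta = 14.379 %


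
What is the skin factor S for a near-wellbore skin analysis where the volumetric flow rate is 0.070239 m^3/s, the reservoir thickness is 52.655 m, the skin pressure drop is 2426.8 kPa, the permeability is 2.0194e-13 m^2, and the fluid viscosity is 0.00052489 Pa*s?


S = dP_s * 1000 * 2*pi*k*hr / (q*mu)
S = 2426.8 * 1000 * 2*pi*2.0194e-13*52.655 / (0.070239*0.00052489)
S = 4.3977


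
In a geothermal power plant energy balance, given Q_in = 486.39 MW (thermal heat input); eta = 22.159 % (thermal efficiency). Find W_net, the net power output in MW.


W_net = eta / 100 * Q_in
W_net = 22.159 / 100 * 486.39
W_net = 107.78 MW


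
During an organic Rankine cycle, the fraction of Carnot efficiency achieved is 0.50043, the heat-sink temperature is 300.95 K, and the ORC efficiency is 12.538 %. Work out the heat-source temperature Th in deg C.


Th = Tc / (1 - (eta_orc/100)/f)
Th = 300.95 / (1 - (12.538/100)/0.50043)
Th = 401.5582 K
Convert to deg C: 401.5582 - 273.15 = 128.41 deg C
Th = 128.41 deg C


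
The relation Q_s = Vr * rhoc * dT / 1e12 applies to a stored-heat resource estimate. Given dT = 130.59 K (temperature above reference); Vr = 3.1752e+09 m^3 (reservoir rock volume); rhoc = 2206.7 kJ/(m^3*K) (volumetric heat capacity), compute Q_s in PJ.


Q_s = Vr * rhoc * dT / 1e12
Q_s = 3.1752e+09 * 2206.7 * 130.59 / 1e12
Q_s = 915.01 PJ


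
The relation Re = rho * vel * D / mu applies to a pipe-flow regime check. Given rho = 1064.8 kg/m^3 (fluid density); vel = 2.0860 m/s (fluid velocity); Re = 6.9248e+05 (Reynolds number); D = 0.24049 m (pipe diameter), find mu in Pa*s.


mu = rho * vel * D / Re
mu = 1064.8 * 2.0860 * 0.24049 / 6.9248e+05
mu = 0.00077139 Pa*s


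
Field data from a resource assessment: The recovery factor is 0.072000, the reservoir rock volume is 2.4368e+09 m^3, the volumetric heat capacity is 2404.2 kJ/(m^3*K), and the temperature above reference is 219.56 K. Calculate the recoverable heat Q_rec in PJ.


Step 1: Q_s = Vr*rhoc*dT/1e12 = 2.4368e+09*2404.2*219.56/1e12 = 1286.304 PJ
Step 2: Q_rec = Q_s * RF = 1286.304 * 0.072 = 92.614 PJ
Q_rec = 92.614 PJ


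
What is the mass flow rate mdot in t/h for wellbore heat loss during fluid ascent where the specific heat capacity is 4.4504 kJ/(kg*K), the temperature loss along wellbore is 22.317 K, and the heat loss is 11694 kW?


mdot = Q_loss / (cp * dT)
mdot = 11694 / (4.4504 * 22.317)
mdot = 117.7411 kg/s
Convert: 117.7411 kg/s * 3.6 = 423.87 t/h
mdot = 423.87 t/h


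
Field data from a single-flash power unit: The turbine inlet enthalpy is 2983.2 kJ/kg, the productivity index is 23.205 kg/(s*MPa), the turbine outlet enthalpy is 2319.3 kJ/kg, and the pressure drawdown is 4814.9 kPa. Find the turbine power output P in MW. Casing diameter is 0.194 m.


Step 1: mdot = PI * dP / 1000 = 23.205 * 4814.9 / 1000 = 111.7298 kg/s
Step 2: P = mdot*(h_in - h_out)/1000 = 111.7298*(2983.2 - 2319.3)/1000 = 74.177 MW
P = 74.177 MW


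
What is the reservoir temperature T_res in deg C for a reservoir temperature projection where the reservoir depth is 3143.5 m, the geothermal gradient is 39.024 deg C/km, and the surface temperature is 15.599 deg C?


T_res = T_surf + grad * d / 1000
T_res = 15.599 + 39.024 * 3143.5 / 1000
T_res = 138.27 deg C


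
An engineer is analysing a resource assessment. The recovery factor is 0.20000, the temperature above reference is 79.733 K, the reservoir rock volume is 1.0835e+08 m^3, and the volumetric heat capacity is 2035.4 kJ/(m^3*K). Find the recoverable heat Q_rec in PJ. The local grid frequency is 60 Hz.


Step 1: Q_s = Vr*rhoc*dT/1e12 = 1.0835e+08*2035.4*79.733/1e12 = 17.58396 PJ
Step 2: Q_rec = Q_s * RF = 17.58396 * 0.2 = 3.5168 PJ
Q_rec = 3.5168 PJ


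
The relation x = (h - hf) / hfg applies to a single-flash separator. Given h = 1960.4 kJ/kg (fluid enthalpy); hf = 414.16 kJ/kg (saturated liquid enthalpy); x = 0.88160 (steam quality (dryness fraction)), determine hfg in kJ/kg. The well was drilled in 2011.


hfg = (h - hf) / x
hfg = (1960.4 - 414.16) / 0.88160
hfg = 1753.9 kJ/kg


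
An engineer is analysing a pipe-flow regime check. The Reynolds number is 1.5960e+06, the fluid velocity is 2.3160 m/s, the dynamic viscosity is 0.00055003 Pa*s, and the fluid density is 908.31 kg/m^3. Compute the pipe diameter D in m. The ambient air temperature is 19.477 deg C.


D = Re * mu / (rho * vel)
D = 1.5960e+06 * 0.00055003 / (908.31 * 2.3160)
D = 0.41730 m


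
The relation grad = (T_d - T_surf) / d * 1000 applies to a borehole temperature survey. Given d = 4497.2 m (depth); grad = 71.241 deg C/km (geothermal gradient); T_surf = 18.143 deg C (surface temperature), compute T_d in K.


T_d = T_surf + grad * d / 1000
T_d = 18.143 + 71.241 * 4497.2 / 1000
T_d = 338.5280 deg C
Convert to K: 338.5280 + 273.15 = 611.68 K
T_d = 611.68 K


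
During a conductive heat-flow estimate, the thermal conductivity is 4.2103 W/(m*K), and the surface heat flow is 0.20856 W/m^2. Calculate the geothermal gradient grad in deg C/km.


grad = q * 1000 / k
grad = 0.20856 * 1000 / 4.2103
grad = 49.536 deg C/km


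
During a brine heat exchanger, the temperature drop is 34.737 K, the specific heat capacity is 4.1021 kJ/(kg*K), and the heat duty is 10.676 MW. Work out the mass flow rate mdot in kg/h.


mdot = Q * 1000 / (cp * dT)
mdot = 10.676 * 1000 / (4.1021 * 34.737)
mdot = 74.92211 kg/s
Convert: 74.92211 kg/s * 3600.0 = 2.6972e+05 kg/h
mdot = 2.6972e+05 kg/h


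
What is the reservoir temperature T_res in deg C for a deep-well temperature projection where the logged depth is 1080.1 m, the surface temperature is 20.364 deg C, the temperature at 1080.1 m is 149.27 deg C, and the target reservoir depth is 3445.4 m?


Step 1: grad = (T_d1 - T_surf)/d1 * 1000 = (149.27 - 20.364)/1080.1 * 1000 = 119.3464 deg C/km
Step 2: T_res = T_surf + grad*d2/1000 = 20.364 + 119.3464*3445.4/1000 = 431.56 deg C
T_res = 431.56 deg C


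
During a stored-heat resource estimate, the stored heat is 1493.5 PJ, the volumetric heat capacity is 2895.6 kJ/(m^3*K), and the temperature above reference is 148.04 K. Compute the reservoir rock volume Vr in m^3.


Vr = Q_s * 1e12 / (rhoc * dT)
Vr = 1493.5 * 1e12 / (2895.6 * 148.04)
Vr = 3.4841e+09 m^3


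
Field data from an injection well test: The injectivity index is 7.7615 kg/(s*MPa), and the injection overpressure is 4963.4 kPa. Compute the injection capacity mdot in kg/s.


mdot = II * dP / 1000
mdot = 7.7615 * 4963.4 / 1000
mdot = 38.523 kg/s


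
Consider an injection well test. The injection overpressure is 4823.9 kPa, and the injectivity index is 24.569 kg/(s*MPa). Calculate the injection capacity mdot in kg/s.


mdot = II * dP / 1000
mdot = 24.569 * 4823.9 / 1000
mdot = 118.52 kg/s


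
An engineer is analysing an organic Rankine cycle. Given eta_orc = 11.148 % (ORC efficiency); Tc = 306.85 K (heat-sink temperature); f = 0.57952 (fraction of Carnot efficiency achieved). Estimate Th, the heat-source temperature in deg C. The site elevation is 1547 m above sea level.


Th = Tc / (1 - (eta_orc/100)/f)
Th = 306.85 / (1 - (11.148/100)/0.57952)
Th = 379.9370 K
Convert to deg C: 379.9370 - 273.15 = 106.79 deg C
Th = 106.79 deg C


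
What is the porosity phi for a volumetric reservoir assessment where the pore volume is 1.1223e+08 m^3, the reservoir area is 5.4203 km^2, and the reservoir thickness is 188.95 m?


phi = Vp / (A * 1e6 * hr)
phi = 1.1223e+08 / (5.4203 * 1e6 * 188.95)
phi = 0.10958


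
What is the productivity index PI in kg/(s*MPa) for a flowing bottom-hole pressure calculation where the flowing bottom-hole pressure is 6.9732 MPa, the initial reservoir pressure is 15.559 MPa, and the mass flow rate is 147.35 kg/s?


PI = mdot / (P_i - P_wf)
PI = 147.35 / (15.559 - 6.9732)
PI = 17.162 kg/(s*MPa)


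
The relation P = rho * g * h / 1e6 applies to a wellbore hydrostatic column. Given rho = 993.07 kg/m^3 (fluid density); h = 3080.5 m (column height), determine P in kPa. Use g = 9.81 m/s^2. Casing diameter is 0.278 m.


P = rho * g * h / 1e6
P = 993.07 * 9.81 * 3080.5 / 1e6
P = 30.01028 MPa
Convert: 30.01028 MPa * 1000.0 = 30010 kPa
P = 30010 kPa


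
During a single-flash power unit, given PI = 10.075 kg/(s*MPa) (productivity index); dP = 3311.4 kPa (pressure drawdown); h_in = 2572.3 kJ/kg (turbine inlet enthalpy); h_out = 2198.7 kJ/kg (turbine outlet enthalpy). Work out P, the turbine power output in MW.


Step 1: mdot = PI * dP / 1000 = 10.075 * 3311.4 / 1000 = 33.36235 kg/s
Step 2: P = mdot*(h_in - h_out)/1000 = 33.36235*(2572.3 - 2198.7)/1000 = 12.464 MW
P = 12.464 MW


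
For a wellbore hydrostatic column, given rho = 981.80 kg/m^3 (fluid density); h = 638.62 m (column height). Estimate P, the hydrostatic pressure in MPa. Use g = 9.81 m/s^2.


P = rho * g * h / 1e6
P = 981.80 * 9.81 * 638.62 / 1e6
P = 6.1508 MPa


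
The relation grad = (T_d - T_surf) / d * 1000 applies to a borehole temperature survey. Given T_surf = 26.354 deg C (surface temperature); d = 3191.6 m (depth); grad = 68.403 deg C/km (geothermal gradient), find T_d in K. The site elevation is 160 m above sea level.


T_d = T_surf + grad * d / 1000
T_d = 26.354 + 68.403 * 3191.6 / 1000
T_d = 244.6690 deg C
Convert to K: 244.6690 + 273.15 = 517.82 K
T_d = 517.82 K


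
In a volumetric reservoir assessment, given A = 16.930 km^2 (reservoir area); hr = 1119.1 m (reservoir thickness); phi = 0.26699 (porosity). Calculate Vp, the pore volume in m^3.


Vp = A * 1e6 * hr * phi
Vp = 16.930 * 1e6 * 1119.1 * 0.26699
Vp = 5.0585e+09 m^3


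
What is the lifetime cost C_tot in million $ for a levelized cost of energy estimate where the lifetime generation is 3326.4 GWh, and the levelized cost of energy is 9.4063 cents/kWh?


C_tot = LCOE / 100 * E_tot
C_tot = 9.4063 / 100 * 3326.4
C_tot = 312.89 million $


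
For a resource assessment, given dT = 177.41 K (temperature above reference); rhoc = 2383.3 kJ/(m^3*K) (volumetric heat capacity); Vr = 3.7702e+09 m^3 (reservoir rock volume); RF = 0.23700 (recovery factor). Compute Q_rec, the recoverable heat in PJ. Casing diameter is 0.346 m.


Step 1: Q_s = Vr*rhoc*dT/1e12 = 3.7702e+09*2383.3*177.41/1e12 = 1594.121 PJ
Step 2: Q_rec = Q_s * RF = 1594.121 * 0.237 = 377.81 PJ
Q_rec = 377.81 PJ


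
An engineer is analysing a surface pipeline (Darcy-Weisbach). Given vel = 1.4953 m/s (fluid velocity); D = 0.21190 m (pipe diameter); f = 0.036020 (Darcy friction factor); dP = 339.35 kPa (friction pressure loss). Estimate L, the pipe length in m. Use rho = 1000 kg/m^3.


L = dP*1000*D / (f*rho*vel^2/2)
L = 339.35*1000*0.21190 / (0.036020*1000*1.4953^2/2)
L = 1785.7 m


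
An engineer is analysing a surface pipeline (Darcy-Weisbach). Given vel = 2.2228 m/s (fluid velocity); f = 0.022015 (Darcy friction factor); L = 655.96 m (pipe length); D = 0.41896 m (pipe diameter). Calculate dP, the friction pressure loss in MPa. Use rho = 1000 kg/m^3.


dP = f * (L/D) * (rho*vel^2/2) / 1000
dP = 0.022015 * (655.96/0.41896) * (1000*2.2228^2/2) / 1000
dP = 85.15189 kPa
Convert: 85.15189 kPa * 0.001 = 0.085152 MPa
dP = 0.085152 MPa


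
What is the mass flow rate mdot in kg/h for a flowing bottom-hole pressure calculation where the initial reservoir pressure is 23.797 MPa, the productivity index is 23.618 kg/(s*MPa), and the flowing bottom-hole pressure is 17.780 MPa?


mdot = (P_i - P_wf) * PI
mdot = (23.797 - 17.780) * 23.618
mdot = 142.1095 kg/s
Convert: 142.1095 kg/s * 3600.0 = 5.1159e+05 kg/h
mdot = 5.1159e+05 kg/h


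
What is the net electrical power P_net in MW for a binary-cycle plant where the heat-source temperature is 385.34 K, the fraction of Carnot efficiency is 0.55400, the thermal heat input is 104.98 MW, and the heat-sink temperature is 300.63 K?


Step 1: eta = (1 - Tc/Th)*f = (1 - 300.63/385.34)*0.554 = 0.1217868
Step 2: P_net = eta * Q_in = 0.1217868 * 104.98 = 12.785 MW
P_net = 12.785 MW


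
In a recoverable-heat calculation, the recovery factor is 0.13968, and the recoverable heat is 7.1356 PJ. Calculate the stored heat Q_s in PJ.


Q_s = Q_rec / RF
Q_s = 7.1356 / 0.13968
Q_s = 51.085 PJ


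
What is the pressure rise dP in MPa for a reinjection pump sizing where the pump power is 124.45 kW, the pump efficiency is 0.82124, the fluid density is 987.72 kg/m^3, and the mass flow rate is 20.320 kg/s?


dP = P_pump * rho * eta / mdot
dP = 124.45 * 987.72 * 0.82124 / 20.320
dP = 4967.926 kPa
Convert: 4967.926 kPa * 0.001 = 4.9679 MPa
dP = 4.9679 MPa


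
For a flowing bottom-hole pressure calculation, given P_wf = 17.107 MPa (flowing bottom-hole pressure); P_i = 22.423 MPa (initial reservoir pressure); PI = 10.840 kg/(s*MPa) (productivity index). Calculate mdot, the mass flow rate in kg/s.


mdot = (P_i - P_wf) * PI
mdot = (22.423 - 17.107) * 10.840
mdot = 57.625 kg/s


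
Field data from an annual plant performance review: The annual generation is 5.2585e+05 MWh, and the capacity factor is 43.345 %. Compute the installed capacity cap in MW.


cap = E_a / (CF/100 * 8760)
cap = 5.2585e+05 / (43.345/100 * 8760)
cap = 138.49 MW


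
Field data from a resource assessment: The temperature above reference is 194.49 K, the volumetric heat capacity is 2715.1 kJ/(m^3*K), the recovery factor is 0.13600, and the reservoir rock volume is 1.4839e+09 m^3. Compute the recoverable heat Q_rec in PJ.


Step 1: Q_s = Vr*rhoc*dT/1e12 = 1.4839e+09*2715.1*194.49/1e12 = 783.5879 PJ
Step 2: Q_rec = Q_s * RF = 783.5879 * 0.136 = 106.57 PJ
Q_rec = 106.57 PJ


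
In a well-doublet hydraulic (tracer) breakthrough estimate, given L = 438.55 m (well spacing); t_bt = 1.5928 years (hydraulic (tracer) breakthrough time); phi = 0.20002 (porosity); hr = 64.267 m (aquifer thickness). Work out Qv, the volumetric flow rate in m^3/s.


Qv = pi*hr*phi*L^2 / (3*t_bt*365.25*86400)
Qv = pi*64.267*0.20002*438.55^2 / (3*1.5928*365.25*86400)
Qv = 0.051507 m^3/s


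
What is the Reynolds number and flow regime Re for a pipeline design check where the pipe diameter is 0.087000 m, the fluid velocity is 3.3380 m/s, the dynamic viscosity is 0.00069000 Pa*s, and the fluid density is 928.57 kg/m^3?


Step 1: Re = rho*vel*D/mu = 928.57*3.338*0.087/0.00069 = 3.9081e+05
Step 2: Re = 3.9081e+05 > 4000, so flow is turbulent.
Re = 3.9081e+05 (turbulent)


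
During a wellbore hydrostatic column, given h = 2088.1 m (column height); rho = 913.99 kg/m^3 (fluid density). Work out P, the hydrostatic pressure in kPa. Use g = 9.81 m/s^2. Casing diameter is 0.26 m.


P = rho * g * h / 1e6
P = 913.99 * 9.81 * 2088.1 / 1e6
P = 18.72241 MPa
Convert: 18.72241 MPa * 1000.0 = 18722 kPa
P = 18722 kPa


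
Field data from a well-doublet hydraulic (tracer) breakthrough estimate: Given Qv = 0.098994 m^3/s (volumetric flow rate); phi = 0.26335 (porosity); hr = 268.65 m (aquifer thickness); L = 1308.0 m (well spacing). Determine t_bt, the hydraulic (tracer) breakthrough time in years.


t_bt = pi * hr * phi * L^2 / (3 * Qv) / (365.25*86400)
t_bt = pi * 268.65 * 0.26335 * 1308.0^2 / (3 * 0.098994) / (365.25*86400)
t_bt = 40.574 years


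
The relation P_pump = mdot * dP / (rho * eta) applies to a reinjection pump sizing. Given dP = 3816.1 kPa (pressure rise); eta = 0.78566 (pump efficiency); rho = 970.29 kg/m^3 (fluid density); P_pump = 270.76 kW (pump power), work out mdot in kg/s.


mdot = P_pump * rho * eta / dP
mdot = 270.76 * 970.29 * 0.78566 / 3816.1
mdot = 54.088 kg/s


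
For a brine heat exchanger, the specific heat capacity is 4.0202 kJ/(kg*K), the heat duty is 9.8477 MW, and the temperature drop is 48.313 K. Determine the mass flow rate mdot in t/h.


mdot = Q * 1000 / (cp * dT)
mdot = 9.8477 * 1000 / (4.0202 * 48.313)
mdot = 50.70177 kg/s
Convert: 50.70177 kg/s * 3.6 = 182.53 t/h
mdot = 182.53 t/h


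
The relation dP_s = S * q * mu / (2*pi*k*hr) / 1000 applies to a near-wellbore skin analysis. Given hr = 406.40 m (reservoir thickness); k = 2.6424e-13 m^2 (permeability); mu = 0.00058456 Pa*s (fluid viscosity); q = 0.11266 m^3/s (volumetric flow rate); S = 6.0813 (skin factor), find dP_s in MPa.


dP_s = S * q * mu / (2*pi*k*hr) / 1000
dP_s = 6.0813 * 0.11266 * 0.00058456 / (2*pi*2.6424e-13*406.40) / 1000
dP_s = 593.5580 kPa
Convert: 593.5580 kPa * 0.001 = 0.59356 MPa
dP_s = 0.59356 MPa


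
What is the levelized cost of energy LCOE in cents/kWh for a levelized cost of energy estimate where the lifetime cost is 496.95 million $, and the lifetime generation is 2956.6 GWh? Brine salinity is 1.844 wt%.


LCOE = C_tot / E_tot * 100
LCOE = 496.95 / 2956.6 * 100
LCOE = 16.808 cents/kWh


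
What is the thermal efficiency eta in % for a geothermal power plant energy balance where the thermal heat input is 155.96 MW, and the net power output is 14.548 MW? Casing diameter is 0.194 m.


eta = W_net / Q_in * 100
eta = 14.548 / 155.96 * 100
eta = 9.3280 %


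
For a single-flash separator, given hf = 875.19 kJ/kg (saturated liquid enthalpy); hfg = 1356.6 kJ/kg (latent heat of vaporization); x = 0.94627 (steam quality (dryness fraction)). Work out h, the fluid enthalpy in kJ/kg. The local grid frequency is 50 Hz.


h = hf + x * hfg
h = 875.19 + 0.94627 * 1356.6
h = 2158.9 kJ/kg


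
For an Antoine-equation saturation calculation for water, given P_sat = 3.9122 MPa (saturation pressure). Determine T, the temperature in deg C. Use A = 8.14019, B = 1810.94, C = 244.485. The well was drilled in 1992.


T = B / (A - log10(P_sat * 760 / 0.101325)) - C
T = 1810.94 / (8.14019 - log10(3.9122 * 760 / 0.101325)) - 244.485
T = 248.60 deg C


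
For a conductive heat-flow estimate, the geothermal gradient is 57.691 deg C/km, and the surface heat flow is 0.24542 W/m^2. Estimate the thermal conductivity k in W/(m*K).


k = q * 1000 / grad
k = 0.24542 * 1000 / 57.691
k = 4.2540 W/(m*K)


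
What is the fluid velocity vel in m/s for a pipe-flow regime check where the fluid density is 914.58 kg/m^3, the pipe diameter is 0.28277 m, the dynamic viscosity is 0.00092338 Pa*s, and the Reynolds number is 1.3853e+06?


vel = Re * mu / (rho * D)
vel = 1.3853e+06 * 0.00092338 / (914.58 * 0.28277)
vel = 4.9462 m/s


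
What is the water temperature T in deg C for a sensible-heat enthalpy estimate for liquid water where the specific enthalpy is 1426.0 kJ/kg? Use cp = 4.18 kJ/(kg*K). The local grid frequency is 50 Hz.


T = h / cp
T = 1426.0 / 4.18
T = 341.15 deg C
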